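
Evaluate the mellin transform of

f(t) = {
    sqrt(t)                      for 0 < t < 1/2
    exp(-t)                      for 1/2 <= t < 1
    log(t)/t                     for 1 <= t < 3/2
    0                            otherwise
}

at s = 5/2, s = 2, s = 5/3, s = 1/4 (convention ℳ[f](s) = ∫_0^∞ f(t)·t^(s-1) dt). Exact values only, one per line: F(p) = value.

F(5/2) = -5*exp(-1)/2 - sqrt(6)/3 - 3*sqrt(pi)*erfc(1)/4 + 3*sqrt(pi)*erfc(sqrt(2)/2)/4 + 35/72 + exp(-3/2)*log(3**(36*sqrt(6)*exp(3/2))/2**(36*sqrt(6)*exp(3/2)))/72 + sqrt(2)*exp(-1/2)
F(2) = -2*exp(-1) - 1/2 + sqrt(2)/20 + log(205891132094649/1073741824)/20 + 3*exp(-1/2)/2
F(5/3) = -9*2**(1/3)*3**(2/3)/8 - uppergamma(5/3, 1) + 3*2**(5/6)/52 + uppergamma(5/3, 1/2) + log(3**(3*2**(1/3)*3**(2/3)/4)/2**(3*2**(1/3)*3**(2/3)/4)) + 9/4
F(1/4) = -16*2**(3/4)*3**(1/4)/27 + log(2**(4*2**(3/4)*3**(1/4)/9)/3**(4*2**(3/4)*3**(1/4)/9)) - uppergamma(1/4, 1) + uppergamma(1/4, 1/2) + 2*2**(1/4)/3 + 16/9

slice at 1/2, 1, transform all 3 pieces, and sum them
∫ over [0, 1/2) of sqrt(t)·t^(s-1) joins the sum
segment [1/2, 1) carries exp(-t); integrate it
segment 1 to 3/2 holds log(t)/t; add its integral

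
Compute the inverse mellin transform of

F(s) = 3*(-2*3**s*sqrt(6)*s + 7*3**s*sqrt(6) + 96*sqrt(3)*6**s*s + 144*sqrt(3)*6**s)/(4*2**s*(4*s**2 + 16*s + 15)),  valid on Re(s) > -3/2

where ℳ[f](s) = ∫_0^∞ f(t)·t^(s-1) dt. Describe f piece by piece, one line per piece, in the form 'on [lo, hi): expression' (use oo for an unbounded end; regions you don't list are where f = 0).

decompose at 3/2; ℳ[f](s) sums the 2 pieces' integrals
between 0 and 3/2 the integrand is 5*t**(3/2)/2·t^(s-1)
on [3/2, 3) integrate f = 2*t**(5/2) against the kernel

on [0, 3/2): 5*t**(3/2)/2
on [3/2, 3): 2*t**(5/2)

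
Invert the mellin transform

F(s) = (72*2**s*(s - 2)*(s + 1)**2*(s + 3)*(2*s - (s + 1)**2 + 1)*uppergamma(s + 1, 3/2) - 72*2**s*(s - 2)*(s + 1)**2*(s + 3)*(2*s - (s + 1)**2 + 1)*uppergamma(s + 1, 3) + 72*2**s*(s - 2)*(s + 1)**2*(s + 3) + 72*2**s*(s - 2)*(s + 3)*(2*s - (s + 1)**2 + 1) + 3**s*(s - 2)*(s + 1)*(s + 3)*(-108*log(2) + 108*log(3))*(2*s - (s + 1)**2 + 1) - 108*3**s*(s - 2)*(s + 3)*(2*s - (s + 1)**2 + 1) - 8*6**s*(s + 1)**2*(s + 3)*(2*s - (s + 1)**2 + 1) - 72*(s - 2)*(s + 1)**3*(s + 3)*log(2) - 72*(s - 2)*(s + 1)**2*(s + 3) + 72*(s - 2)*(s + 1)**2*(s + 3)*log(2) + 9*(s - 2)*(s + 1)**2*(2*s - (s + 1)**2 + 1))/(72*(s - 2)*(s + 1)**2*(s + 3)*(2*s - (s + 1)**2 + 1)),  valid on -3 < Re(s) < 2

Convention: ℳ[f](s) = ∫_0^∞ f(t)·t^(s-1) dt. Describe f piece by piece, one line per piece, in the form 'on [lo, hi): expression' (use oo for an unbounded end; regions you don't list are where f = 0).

on [0, 1): t**3/8
on [1, 2): log(t/2)
on [2, 3): t*log(t/2)/2
on [3, 6): t*exp(-t/2)/2
on [6, oo): 4/t**2

undo the common scale on t: t**3 on [0, 1/2); log(t) on [1/2, 1); t*log(t) on [1, 3/2); …
the shared t-power comes off first: t**2 on [0, 1/2); log(t)/t on [1/2, 1); log(t) on [1, 3/2); …
summing 5 kernel integrals split by 1, 2, 3, 6 yields ℳ[f](s)
segment 0 to 1 holds t**3/8; add its integral
segment 1 to 2 holds log(t/2); add its integral
between 2 and 3 the integrand is t*log(t/2)/2·t^(s-1)
∫ over [3, 6) of t*exp(-t/2)/2·t^(s-1) joins the sum
for t in [6, ∞): the term is ∫ 4/t**2·t^(s-1)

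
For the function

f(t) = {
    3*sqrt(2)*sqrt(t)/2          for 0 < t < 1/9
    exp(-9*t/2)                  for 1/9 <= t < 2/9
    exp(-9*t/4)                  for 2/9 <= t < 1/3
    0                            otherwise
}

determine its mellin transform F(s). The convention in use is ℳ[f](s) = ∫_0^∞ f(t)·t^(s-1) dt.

back out the common scale on t: sqrt(6)*sqrt(t)/2 on [0, 1/3); exp(-3*t/2) on [1/3, 2/3); exp(-3*t/4) on [2/3, 1)
strip the common scale on t: sqrt(t) on [0, 1/2); exp(-t) on [1/2, 1); exp(-t/2) on [1, 3/2)
split f at 1/9, 2/9: ℳ[f](s) collects 3 kernel integrals
the [0, 1/9) slice contributes ∫ 3*sqrt(2)*sqrt(t)/2·t^(s-1) dt
∫ over [1/9, 2/9) of exp(-9*t/2)·t^(s-1) joins the sum
between 2/9 and 1/3 the integrand is exp(-9*t/4)·t^(s-1)

(2**s*(2*s + 1)*uppergamma(s, 1/2) - 2**s*(2*s + 1)*uppergamma(s, 1) + 4**s*(2*s + 1)*uppergamma(s, 1/2) - 4**s*(2*s + 1)*uppergamma(s, 3/4) + sqrt(2))/(9**s*(2*s + 1))
  Re(s) > -1/2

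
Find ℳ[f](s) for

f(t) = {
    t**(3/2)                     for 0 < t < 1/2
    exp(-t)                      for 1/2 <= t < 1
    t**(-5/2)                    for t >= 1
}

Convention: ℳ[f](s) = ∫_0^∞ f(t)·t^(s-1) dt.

(2*2**s*(2*s - 5)*(2*s + 3)*uppergamma(s, 1/2) - 2*2**s*(2*s - 5)*(2*s + 3)*uppergamma(s, 1) - 4*2**s*(2*s + 3) + sqrt(2)*(2*s - 5))/(2*2**s*(2*s - 5)*(2*s + 3))
  -3/2 < Re(s) < 5/2

treat the 3 regions marked off by 1/2, 1 separately and sum
over [0, 1/2), the kernel integral of t**(3/2) enters the sum
∫ over [1/2, 1) of exp(-t)·t^(s-1) joins the sum
for t in [1, ∞): the term is ∫ t**(-5/2)·t^(s-1)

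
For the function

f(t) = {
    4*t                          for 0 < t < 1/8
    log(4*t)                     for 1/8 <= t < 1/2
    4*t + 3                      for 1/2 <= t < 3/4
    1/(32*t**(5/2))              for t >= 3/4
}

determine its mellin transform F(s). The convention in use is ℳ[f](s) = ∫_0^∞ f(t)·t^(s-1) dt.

remove the power substitution first: 4*t**2 on [0, sqrt(2)/4); log(4*t**2) on [sqrt(2)/4, sqrt(2)/2); 4*t**2 + 3 on [sqrt(2)/2, sqrt(3)/2); …
strip the common scale on t: t**2 on [0, sqrt(2)/2); log(t**2) on [sqrt(2)/2, sqrt(2)); t**2 + 3 on [sqrt(2), sqrt(3)); …
reversing the power substitution: t on [0, 1/2); log(t) on [1/2, 2); t + 3 on [2, 3); …
summing 4 kernel integrals split by 1/8, 1/2, 3/4 yields ℳ[f](s)
∫ 4*t·t^(s-1) over [0, 1/8)
piece [1/8, 1/2): integrate log(4*t) against the kernel
over [1/2, 3/4), the kernel integral of (4*t + 3) enters the sum
over [3/4, ∞), the kernel integral of 1/(32*t**(5/2)) enters the sum

(-270*2**(2*s)*s**2*(2*s - 5) + 54*2**(2*s)*s*(s + 1)*(2*s - 5)*log(2) - 162*2**(2*s)*s*(2*s - 5) - 54*2**(2*s)*(s + 1)*(2*s - 5) - 4*sqrt(3)*6**s*s**2*(s + 1) + 324*6**s*s**2*(2*s - 5) + 162*6**s*s*(2*s - 5) + 27*s**2*(2*s - 5) + 54*s*(s + 1)*(2*s - 5)*log(2) + (2*s - 5)*(54*s + 54))/(54*2**(3*s)*s**2*(s + 1)*(2*s - 5))
  -1 < Re(s) < 5/2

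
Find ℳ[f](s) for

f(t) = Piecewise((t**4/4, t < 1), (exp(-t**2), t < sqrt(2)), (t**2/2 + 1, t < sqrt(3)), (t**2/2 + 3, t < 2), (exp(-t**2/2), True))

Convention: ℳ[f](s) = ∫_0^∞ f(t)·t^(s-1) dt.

(2*2**(s/2)*s*(s + 2)*(s + 4)*uppergamma(s/2, 2) - 8*2**(s/2)*s*(s + 4) - 8*2**(s/2)*(s + 4) + 20*2**s*s*(s + 4) + 24*2**s*(s + 4) - 8*3**(s/2)*s*(s + 4) - 16*3**(s/2)*(s + 4) + 2*s*(s + 2)*(s + 4)*uppergamma(s/2, 1) - 2*s*(s + 2)*(s + 4)*uppergamma(s/2, 2) + s*(s + 2))/(4*s*(s + 2)*(s + 4))
  Re(s) > -4

undo the power substitution: t**2/4 on [0, 1); exp(-t) on [1, 2); t/2 + 1 on [2, 3); …
peel off the common scale on t: t**2 on [0, 1/2); exp(-2*t) on [1/2, 1); t + 1 on [1, 3/2); …
summing 5 kernel integrals split by 1, sqrt(2), sqrt(3), 2 yields ℳ[f](s)
∫ t**4/4·t^(s-1) over [0, 1)
between 1 and sqrt(2) the integrand is exp(-t**2)·t^(s-1)
on [sqrt(2), sqrt(3)) integrate f = (t**2/2 + 1) against the kernel
on [sqrt(3), 2): add ∫ (t**2/2 + 3)·t^(s-1) dt
on [2, ∞): add ∫ exp(-t**2/2)·t^(s-1) dt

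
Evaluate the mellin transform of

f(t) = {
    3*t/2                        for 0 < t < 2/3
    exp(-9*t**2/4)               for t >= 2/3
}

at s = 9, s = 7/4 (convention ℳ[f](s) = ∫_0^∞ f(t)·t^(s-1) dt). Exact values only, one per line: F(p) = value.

back out the common scale on t: t on [0, 1); exp(-t**2) on [1, ∞)
remove the power substitution first: sqrt(t) on [0, 1); exp(-t) on [1, ∞)
treat the 2 regions marked off by 2/3 separately and sum
over [0, 2/3), the kernel integral of 3*t/2 enters the sum
∫ exp(-9*t**2/4)·t^(s-1) over [2/3, ∞)

F(9) = 256/98415 + 560*sqrt(pi)*erfc(1)/6561 + 6752*exp(-1)/19683
F(7/4) = 24**(1/4)*(11*uppergamma(7/8, 1) + 8)/99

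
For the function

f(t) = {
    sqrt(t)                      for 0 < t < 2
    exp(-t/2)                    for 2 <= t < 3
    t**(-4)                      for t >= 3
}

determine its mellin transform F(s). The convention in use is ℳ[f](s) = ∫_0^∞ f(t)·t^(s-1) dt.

decompose at 2, 3; ℳ[f](s) sums the 3 pieces' integrals
[0, 2) adds the kernel integral of sqrt(t)
for t in [2, 3): the term is ∫ exp(-t/2)·t^(s-1)
on [3, ∞): add ∫ t**(-4)·t^(s-1) dt

(2**s*(s - 4)*(2*s + 1)*uppergamma(s, 1) - 2**s*(s - 4)*(2*s + 1)*uppergamma(s, 3/2) + 2*2**(s + 1/2)*(s - 4) - 3**s*(2*s + 1)/81)/((s - 4)*(2*s + 1))
  -1/2 < Re(s) < 4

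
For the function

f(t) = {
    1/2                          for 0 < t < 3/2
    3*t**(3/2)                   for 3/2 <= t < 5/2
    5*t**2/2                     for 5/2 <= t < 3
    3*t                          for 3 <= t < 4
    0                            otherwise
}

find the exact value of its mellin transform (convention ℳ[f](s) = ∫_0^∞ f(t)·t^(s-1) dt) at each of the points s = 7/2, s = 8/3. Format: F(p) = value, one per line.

slice at 3/2, 5/2, 3, transform all 4 pieces, and sum them
between 0 and 3/2 the integrand is 1/2·t^(s-1)
∫ over [3/2, 5/2) of 3*t**(3/2)·t^(s-1) joins the sum
segment 5/2 to 3 holds 5*t**2/2; add its integral
for t in [3, 4): the term is ∫ 3*t·t^(s-1)

F(7/2) = -15625*sqrt(10)/704 + 27*sqrt(6)/112 + 621*sqrt(3)/11 + 94889/240
F(8/3) = -9375*2**(1/3)*5**(2/3)/896 - 729*2**(5/6)*3**(1/6)/400 + 27*2**(1/3)*3**(2/3)/128 + 225*2**(5/6)*5**(1/6)/16 + 6561*3**(2/3)/308 + 1152*2**(1/3)/11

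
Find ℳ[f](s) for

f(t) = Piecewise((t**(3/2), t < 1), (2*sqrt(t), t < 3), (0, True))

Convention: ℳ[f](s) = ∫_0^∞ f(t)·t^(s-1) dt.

(4*sqrt(3)*3**s*(2*s + 3) - 4*s - 10)/((2*s + 1)*(2*s + 3))
  Re(s) > -3/2

breakpoints 1: one integral from each of the 2 segments
for t in [0, 1): the term is ∫ t**(3/2)·t^(s-1)
∫ 2*sqrt(t)·t^(s-1) over [1, 3)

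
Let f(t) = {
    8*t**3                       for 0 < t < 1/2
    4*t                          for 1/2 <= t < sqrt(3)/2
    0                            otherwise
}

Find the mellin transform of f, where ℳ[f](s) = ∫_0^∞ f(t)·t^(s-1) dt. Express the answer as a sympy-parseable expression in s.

undo the common scale on t: t**3 on [0, 1); 2*t on [1, sqrt(3))
undo the power substitution: t**(3/2) on [0, 1); 2*sqrt(t) on [1, 3)
along the cuts 1/2, ℳ[f](s) splits into 2 integrals
∫ over [0, 1/2) of 8*t**3·t^(s-1) joins the sum
segment [1/2, sqrt(3)/2) carries 4*t; integrate it

(2*3**(s/2 + 1/2)*(s + 3) - s - 5)/(2**s*(s + 1)*(s + 3))
  Re(s) > -3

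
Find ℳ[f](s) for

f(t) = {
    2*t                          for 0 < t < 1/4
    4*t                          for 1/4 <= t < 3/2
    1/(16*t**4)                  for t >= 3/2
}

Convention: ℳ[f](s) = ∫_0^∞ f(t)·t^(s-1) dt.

the common scale on t comes off first: t on [0, 1/2); 2*t on [1/2, 3); t**(-4) on [3, ∞)
decompose at 1/4, 3/2; ℳ[f](s) sums the 3 pieces' integrals
[0, 1/4) adds the kernel integral of 2*t
segment [1/4, 3/2) carries 4*t; integrate it
piece [3/2, ∞): integrate 1/(16*t**4) against the kernel

(970*6**s*s - 3890*6**s - 81*s + 324)/(162*2**(2*s)*(s**2 - 3*s - 4))
  -1 < Re(s) < 4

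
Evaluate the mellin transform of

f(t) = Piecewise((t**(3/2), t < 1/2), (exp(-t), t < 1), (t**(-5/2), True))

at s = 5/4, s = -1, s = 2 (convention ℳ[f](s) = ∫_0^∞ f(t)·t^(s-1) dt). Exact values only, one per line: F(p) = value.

F(5/4) = -uppergamma(5/4, 1) + 2**(1/4)/22 + uppergamma(5/4, 1/2) + 4/5
F(-1) = -expint(2, 1) + 2/7 + 2*expint(2, 1/2) + sqrt(2)
F(2) = -2*exp(-1) + sqrt(2)/56 + 3*exp(-1/2)/2 + 2

f breaks at 1/2, 1 into 3 integrals to sum
∫ over [0, 1/2) of t**(3/2)·t^(s-1) joins the sum
for t in [1/2, 1): the term is ∫ exp(-t)·t^(s-1)
[1, ∞) adds the kernel integral of t**(-5/2)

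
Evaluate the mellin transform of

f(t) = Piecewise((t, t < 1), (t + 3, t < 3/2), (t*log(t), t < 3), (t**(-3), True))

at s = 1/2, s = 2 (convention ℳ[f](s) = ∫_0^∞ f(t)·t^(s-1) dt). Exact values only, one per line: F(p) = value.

split f at 1, 3/2, 3: ℳ[f](s) collects 4 kernel integrals
over [0, 1), the kernel integral of t enters the sum
segment [1, 3/2) carries (t + 3); integrate it
[3/2, 3) adds the kernel integral of t*log(t)
the [3, ∞) slice contributes ∫ t**(-3)·t^(s-1) dt

F(1/2) = -6 - 178*sqrt(3)/135 + log(2**(sqrt(6)/2)*3**(-sqrt(6)/2 + 2*sqrt(3))) + 23*sqrt(6)/6
F(2) = 17/24 + 9*log(2)/8 + 63*log(3)/8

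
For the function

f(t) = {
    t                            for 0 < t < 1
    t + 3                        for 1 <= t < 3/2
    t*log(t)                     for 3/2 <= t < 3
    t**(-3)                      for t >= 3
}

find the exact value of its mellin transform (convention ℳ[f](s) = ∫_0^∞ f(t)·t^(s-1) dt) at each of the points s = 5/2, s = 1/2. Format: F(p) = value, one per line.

F(5/2) = -226*sqrt(3)/147 - 27*sqrt(6)*log(3)/56 - 6/5 + 27*sqrt(6)*log(2)/56 + 3861*sqrt(6)/1960 + 54*sqrt(3)*log(3)/7
F(1/2) = -6 - 178*sqrt(3)/135 + log(2**(sqrt(6)/2)*3**(-sqrt(6)/2 + 2*sqrt(3))) + 23*sqrt(6)/6

along the cuts 1, 3/2, 3, ℳ[f](s) splits into 4 integrals
segment [0, 1) carries t; integrate it
over [1, 3/2), the kernel integral of (t + 3) enters the sum
piece [3/2, 3): integrate t*log(t) against the kernel
between 3 and ∞ the integrand is t**(-3)·t^(s-1)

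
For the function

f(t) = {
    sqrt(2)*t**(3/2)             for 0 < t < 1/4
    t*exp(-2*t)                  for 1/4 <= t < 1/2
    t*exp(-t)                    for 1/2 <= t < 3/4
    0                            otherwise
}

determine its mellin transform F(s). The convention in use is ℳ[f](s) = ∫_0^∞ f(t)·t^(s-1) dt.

(4*2**(2*s)*(2*s + 3)*uppergamma(s + 1, 1/2) - 4*2**(2*s)*(2*s + 3)*uppergamma(s + 1, 3/4) + 2*2**s*(2*s + 3)*uppergamma(s + 1, 1/2) - 2*2**s*(2*s + 3)*uppergamma(s + 1, 1) + sqrt(2))/(4*2**(2*s)*(2*s + 3))
  Re(s) > -3/2

back out the shared t-power: sqrt(2)*sqrt(t) on [0, 1/4); exp(-2*t) on [1/4, 1/2); exp(-t) on [1/2, 3/4)
back out the common scale on t: sqrt(t) on [0, 1/2); exp(-t) on [1/2, 1); exp(-t/2) on [1, 3/2)
along the cuts 1/4, 1/2, ℳ[f](s) splits into 3 integrals
piece [0, 1/4): integrate sqrt(2)*t**(3/2) against the kernel
for t in [1/4, 1/2): the term is ∫ t*exp(-2*t)·t^(s-1)
over [1/2, 3/4), the kernel integral of t*exp(-t) enters the sum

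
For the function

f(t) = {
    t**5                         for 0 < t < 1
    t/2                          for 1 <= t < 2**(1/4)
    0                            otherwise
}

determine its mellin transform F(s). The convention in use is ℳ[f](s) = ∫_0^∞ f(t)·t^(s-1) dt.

(2**(s/4 + 1/4)*(s + 5) + s - 3)/(2*(s + 1)*(s + 5))
  Re(s) > -5

undo the power substitution: t**(5/2) on [0, 1); sqrt(t)/2 on [1, sqrt(2))
strip the shared t-power: t**2 on [0, 1); 1/2 on [1, sqrt(2))
reversing the power substitution: t on [0, 1); 1/2 on [1, 2)
split f at 1: ℳ[f](s) collects 2 kernel integrals
over [0, 1), the kernel integral of t**5 enters the sum
on [1, 2**(1/4)): add ∫ t/2·t^(s-1) dt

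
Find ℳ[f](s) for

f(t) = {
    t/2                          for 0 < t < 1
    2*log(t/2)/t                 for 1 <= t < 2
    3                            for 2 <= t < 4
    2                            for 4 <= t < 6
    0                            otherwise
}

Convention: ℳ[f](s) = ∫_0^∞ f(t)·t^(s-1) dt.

(2*2**(2*s)*(s + 1)*(s**2 - 2*s + 1) - 2*2**s*s*(s + 1) - 6*2**s*(s + 1)*(s**2 - 2*s + 1) + 4*6**s*(s + 1)*(s**2 - 2*s + 1) + 4*s**2*(s + 1)*log(2) - 4*s*(s + 1)*log(2) + 4*s*(s + 1) + s*(s**2 - 2*s + 1))/(2*s*(s + 1)*(s**2 - 2*s + 1))
  Re(s) > -1

reversing the common scale on t: t on [0, 1/2); log(t)/t on [1/2, 1); 3 on [1, 2); …
breakpoints 1, 2, 4: one integral from each of the 4 segments
the [0, 1) slice contributes ∫ t/2·t^(s-1) dt
between 1 and 2 the integrand is 2*log(t/2)/t·t^(s-1)
∫ over [2, 4) of 3·t^(s-1) joins the sum
segment 4 to 6 holds 2; add its integral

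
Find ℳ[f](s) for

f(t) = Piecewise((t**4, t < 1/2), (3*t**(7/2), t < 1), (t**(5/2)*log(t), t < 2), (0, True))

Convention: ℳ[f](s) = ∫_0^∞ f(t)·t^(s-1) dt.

2**(-s - 5/2)*(6*2**(s + 5/2)*(s + 5/2)**2*(2*s + 8) + 2*2**(s + 5/2)*(s + 7/2)*(2*s + 8) + 2*2**(2*s + 5)*(s + 5/2)*(s + 7/2)*(2*s + 8)*log(2) - 2*2**(2*s + 5)*(s + 7/2)*(2*s + 8) + sqrt(2)*(s + 5/2)**2*(s + 7/2) - 3*(s + 5/2)**2*(2*s + 8))/(2*(s + 5/2)**2*(s + 7/2)*(2*s + 8))
  Re(s) > -4

invert the shared t-power to get t**2 on [0, 1/2); 3*t**(3/2) on [1/2, 1); sqrt(t)*log(t) on [1, 2)
peel off the shared t-power: t**(3/2) on [0, 1/2); 3*t on [1/2, 1); log(t) on [1, 2)
along the cuts 1/2, 1, ℳ[f](s) splits into 3 integrals
∫ over [0, 1/2) of t**4·t^(s-1) joins the sum
segment [1/2, 1) carries 3*t**(7/2); integrate it
between 1 and 2 the integrand is t**(5/2)*log(t)·t^(s-1)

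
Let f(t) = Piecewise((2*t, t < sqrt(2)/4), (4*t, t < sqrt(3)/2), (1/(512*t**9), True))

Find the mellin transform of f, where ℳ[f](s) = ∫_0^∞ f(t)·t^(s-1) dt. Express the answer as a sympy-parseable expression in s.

peel off the common scale on t: t on [0, sqrt(2)/2); 2*t on [sqrt(2)/2, sqrt(3)); t**(-9) on [sqrt(3), ∞)
remove the shared t-power first: t**2 on [0, sqrt(2)/2); 2*t**2 on [sqrt(2)/2, sqrt(3)); t**(-8) on [sqrt(3), ∞)
invert the power substitution to get t on [0, 1/2); 2*t on [1/2, 3); t**(-4) on [3, ∞)
f breaks at sqrt(2)/4, sqrt(3)/2 into 3 integrals to sum
the [0, sqrt(2)/4) slice contributes ∫ 2*t·t^(s-1) dt
for t in [sqrt(2)/4, sqrt(3)/2): the term is ∫ 4*t·t^(s-1)
on [sqrt(3)/2, ∞): add ∫ 1/(512*t**9)·t^(s-1) dt

2**(1/2 - 3*s/2)*(486*6**(s/2 + 1/2)*(s - 9) - 6**(s/2 + 1/2)*(s + 1) - 243*s + 2187)/(486*(s - 9)*(s + 1))
  -1 < Re(s) < 9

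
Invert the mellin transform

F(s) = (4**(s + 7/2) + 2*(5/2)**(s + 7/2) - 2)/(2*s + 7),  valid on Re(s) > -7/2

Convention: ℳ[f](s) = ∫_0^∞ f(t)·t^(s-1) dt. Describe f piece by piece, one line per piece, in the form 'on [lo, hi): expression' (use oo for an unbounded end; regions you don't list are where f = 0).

on [0, 1): t**(7/2)/2
on [1, 5/2): 3*t**(7/2)/2
on [5/2, 4): t**(7/2)/2

split f at 1, 5/2: ℳ[f](s) collects 3 kernel integrals
∫ over [0, 1) of t**(7/2)/2·t^(s-1) joins the sum
∫ 3*t**(7/2)/2·t^(s-1) over [1, 5/2)
for t in [5/2, 4): the term is ∫ t**(7/2)/2·t^(s-1)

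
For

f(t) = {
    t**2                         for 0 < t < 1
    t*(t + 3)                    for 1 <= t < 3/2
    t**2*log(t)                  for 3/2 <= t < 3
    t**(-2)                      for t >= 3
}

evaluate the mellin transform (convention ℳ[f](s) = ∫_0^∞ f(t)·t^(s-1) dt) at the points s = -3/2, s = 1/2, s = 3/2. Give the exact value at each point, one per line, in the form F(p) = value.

F(-3/2) = -2266*sqrt(3)/567 + sqrt(6) + log(2**(sqrt(6))*3**(-sqrt(6) + 2*sqrt(3))) + 6
F(1/2) = -922*sqrt(3)/675 - 2 + 213*sqrt(6)/100 + log(2**(9*sqrt(6)/20)*3**(-9*sqrt(6)/20 + 18*sqrt(3)/5))
F(3/2) = -226*sqrt(3)/147 - 27*sqrt(6)*log(3)/56 - 6/5 + 27*sqrt(6)*log(2)/56 + 3861*sqrt(6)/1960 + 54*sqrt(3)*log(3)/7

strip the shared t-power: t on [0, 1); t + 3 on [1, 3/2); t*log(t) on [3/2, 3); …
f breaks at 1, 3/2, 3 into 4 integrals to sum
on [0, 1) integrate f = t**2 against the kernel
[1, 3/2) adds the kernel integral of t*(t + 3)
over [3/2, 3), the kernel integral of t**2*log(t) enters the sum
between 3 and ∞ the integrand is t**(-2)·t^(s-1)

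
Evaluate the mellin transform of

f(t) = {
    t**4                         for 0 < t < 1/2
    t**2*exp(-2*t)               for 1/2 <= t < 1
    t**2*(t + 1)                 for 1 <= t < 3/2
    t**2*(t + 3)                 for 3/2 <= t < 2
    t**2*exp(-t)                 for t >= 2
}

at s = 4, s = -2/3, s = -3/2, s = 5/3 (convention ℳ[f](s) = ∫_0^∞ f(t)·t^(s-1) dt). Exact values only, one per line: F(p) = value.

peel off the shared t-power: t**2 on [0, 1/2); exp(-2*t) on [1/2, 1); t + 1 on [1, 3/2); …
along the cuts 1/2, 1, 3/2, 2, ℳ[f](s) splits into 5 integrals
∫ over [0, 1/2) of t**4·t^(s-1) joins the sum
segment 1/2 to 1 holds t**2*exp(-2*t); add its integral
∫ over [1, 3/2) of t**2*(t + 1)·t^(s-1) joins the sum
segment 3/2 to 2 holds t**2*(t + 3); add its integral
segment 2 to ∞ holds t**2*exp(-t); add its integral

F(4) = (219072*E + 1986101*exp(2) + 36916992)*exp(-2)/43008
F(-2/3) = 2**(2/3)*(-1260*3**(1/3) - 660*2**(1/3) - 280*uppergamma(4/3, 2) + 21 + 280*uppergamma(4/3, 1) + 560*2**(1/3)*uppergamma(4/3, 2) + 3480*2**(2/3))/1120
F(-3/2) = sqrt(2)*(-120*sqrt(3) - 80*sqrt(2) - 30*sqrt(pi)*erfc(sqrt(2)) + 30*sqrt(2)*sqrt(pi)*erfc(sqrt(2)) + 30*sqrt(pi)*erfc(1) + 443)/60
F(5/3) = 2**(1/3)*(-77112*3**(2/3) - 20400*2**(2/3) - 5236*uppergamma(11/3, 2) + 231 + 5236*uppergamma(11/3, 1) + 41888*2**(2/3)*uppergamma(11/3, 2) + 835584*2**(1/3))/83776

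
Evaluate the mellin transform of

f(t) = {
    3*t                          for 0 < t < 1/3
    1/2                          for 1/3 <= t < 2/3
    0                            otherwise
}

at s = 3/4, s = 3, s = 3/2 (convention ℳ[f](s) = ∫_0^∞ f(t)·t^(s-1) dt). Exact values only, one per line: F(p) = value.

F(3/4) = 2*3**(1/4)*(-1 + 7*2**(3/4))/63
F(3) = 17/324
F(3/2) = sqrt(3)/135 + 2*sqrt(6)/27

peel off the common scale on t: t on [0, 1); 1/2 on [1, 2)
the 2 pieces separated at 1/3 each add one integral
over [0, 1/3), the kernel integral of 3*t enters the sum
the [1/3, 2/3) slice contributes ∫ 1/2·t^(s-1) dt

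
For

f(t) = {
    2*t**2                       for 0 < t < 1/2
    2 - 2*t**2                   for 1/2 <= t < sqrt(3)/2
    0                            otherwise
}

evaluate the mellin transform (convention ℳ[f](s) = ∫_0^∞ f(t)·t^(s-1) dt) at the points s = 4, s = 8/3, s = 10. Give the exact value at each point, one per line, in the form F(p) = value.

F(4) = 23/192
F(8/3) = -15*2**(1/3)/224 + 9*6**(1/3)/56
F(10) = 2173/122880

undo the power substitution: 2*t on [0, 1/4); 2 - 2*t on [1/4, 3/4)
peel off the common scale on t: t on [0, 1/2); 2 - t on [1/2, 3/2)
the 2 pieces separated at 1/2 each add one integral
∫ 2*t**2·t^(s-1) over [0, 1/2)
on [1/2, sqrt(3)/2): add ∫ (2 - 2*t**2)·t^(s-1) dt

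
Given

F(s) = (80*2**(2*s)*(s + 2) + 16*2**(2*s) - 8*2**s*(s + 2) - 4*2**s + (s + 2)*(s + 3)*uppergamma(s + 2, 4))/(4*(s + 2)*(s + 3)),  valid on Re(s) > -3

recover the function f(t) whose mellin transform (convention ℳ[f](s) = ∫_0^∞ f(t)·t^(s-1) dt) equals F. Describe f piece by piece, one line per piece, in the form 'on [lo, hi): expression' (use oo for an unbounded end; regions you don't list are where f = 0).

undo the common scale on t: t**3 on [0, 1); t**2*(2*t + 1) on [1, 2); t**2*exp(-2*t) on [2, ∞)
strip the shared t-power: t on [0, 1); 2*t + 1 on [1, 2); exp(-2*t) on [2, ∞)
decompose at 2, 4; ℳ[f](s) sums the 3 pieces' integrals
segment 0 to 2 holds t**3/8; add its integral
segment 2 to 4 holds t**2*(t + 1)/4; add its integral
∫ t**2*exp(-t)/4·t^(s-1) over [4, ∞)

on [0, 2): t**3/8
on [2, 4): t**2*(t + 1)/4
on [4, oo): t**2*exp(-t)/4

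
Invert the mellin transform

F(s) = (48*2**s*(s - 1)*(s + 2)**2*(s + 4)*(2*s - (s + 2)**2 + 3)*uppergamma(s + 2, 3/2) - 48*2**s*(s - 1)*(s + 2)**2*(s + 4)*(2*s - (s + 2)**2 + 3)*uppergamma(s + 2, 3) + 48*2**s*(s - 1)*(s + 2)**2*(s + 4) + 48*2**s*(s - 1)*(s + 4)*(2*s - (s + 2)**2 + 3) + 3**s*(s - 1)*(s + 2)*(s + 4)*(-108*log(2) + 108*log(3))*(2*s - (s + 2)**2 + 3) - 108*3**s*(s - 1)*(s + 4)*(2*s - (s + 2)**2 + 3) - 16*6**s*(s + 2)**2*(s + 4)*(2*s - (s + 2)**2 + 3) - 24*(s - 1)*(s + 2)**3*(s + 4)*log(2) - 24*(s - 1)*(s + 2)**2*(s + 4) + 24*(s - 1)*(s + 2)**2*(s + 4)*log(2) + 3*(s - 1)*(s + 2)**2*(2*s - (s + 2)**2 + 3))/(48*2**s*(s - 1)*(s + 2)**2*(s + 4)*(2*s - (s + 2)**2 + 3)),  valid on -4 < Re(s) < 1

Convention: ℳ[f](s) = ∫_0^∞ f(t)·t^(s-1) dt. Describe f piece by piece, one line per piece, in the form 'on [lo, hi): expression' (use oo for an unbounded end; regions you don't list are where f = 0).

on [0, 1/2): t**4
on [1/2, 1): t*log(t)
on [1, 3/2): t**2*log(t)
on [3/2, 3): t**2*exp(-t)
on [3, oo): 1/t

reversing the shared t-power: t**2 on [0, 1/2); log(t)/t on [1/2, 1); log(t) on [1, 3/2); …
treat the 5 regions marked off by 1/2, 1, 3/2, 3 separately and sum
on [0, 1/2): add ∫ t**4·t^(s-1) dt
∫ over [1/2, 1) of t*log(t)·t^(s-1) joins the sum
∫ t**2*log(t)·t^(s-1) over [1, 3/2)
on [3/2, 3) integrate f = t**2*exp(-t) against the kernel
∫ over [3, ∞) of 1/t·t^(s-1) joins the sum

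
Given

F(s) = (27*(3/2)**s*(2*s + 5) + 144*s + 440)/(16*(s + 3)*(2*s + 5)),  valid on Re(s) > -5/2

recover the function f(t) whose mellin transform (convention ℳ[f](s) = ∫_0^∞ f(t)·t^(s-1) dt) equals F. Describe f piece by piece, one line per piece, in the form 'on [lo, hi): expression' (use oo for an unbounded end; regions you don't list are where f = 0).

treat the 2 regions marked off by 1 separately and sum
piece [0, 1): integrate 5*t**(5/2) against the kernel
over [1, 3/2), the kernel integral of t**3/2 enters the sum

on [0, 1): 5*t**(5/2)
on [1, 3/2): t**3/2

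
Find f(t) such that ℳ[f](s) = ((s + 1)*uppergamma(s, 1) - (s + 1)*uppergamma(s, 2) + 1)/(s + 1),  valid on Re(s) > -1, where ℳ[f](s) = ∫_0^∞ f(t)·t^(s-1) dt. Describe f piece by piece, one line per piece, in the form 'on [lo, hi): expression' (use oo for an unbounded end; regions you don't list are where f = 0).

linearity at 1 turns ℳ[f](s) into 2 summed integrals
on [0, 1) integrate f = t against the kernel
piece [1, 2): integrate exp(-t) against the kernel

on [0, 1): t
on [1, 2): exp(-t)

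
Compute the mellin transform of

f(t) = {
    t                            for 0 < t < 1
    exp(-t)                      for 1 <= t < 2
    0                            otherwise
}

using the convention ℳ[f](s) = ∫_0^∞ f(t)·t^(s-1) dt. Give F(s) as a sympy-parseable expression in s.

((s + 1)*uppergamma(s, 1) - (s + 1)*uppergamma(s, 2) + 1)/(s + 1)
  Re(s) > -1

split f at 1: ℳ[f](s) collects 2 kernel integrals
for t in [0, 1): the term is ∫ t·t^(s-1)
segment [1, 2) carries exp(-t); integrate it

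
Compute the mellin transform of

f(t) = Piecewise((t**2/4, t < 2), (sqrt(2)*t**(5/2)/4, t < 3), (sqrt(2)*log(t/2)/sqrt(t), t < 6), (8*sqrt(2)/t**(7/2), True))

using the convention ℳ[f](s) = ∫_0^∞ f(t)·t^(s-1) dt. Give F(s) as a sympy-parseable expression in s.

strip the common scale on t: t**2 on [0, 1); 2*t**(5/2) on [1, 3/2); log(t)/sqrt(t) on [3/2, 3); …
peel off the shared t-power: t**(3/2) on [0, 1); 2*t**2 on [1, 3/2); log(t)/t on [3/2, 3); …
f breaks at 2, 3, 6 into 4 integrals to sum
between 0 and 2 the integrand is t**2/4·t^(s-1)
for t in [2, 3): the term is ∫ sqrt(2)*t**(5/2)/4·t^(s-1)
piece [3, 6): integrate sqrt(2)*log(t/2)/sqrt(t) against the kernel
[6, ∞) adds the kernel integral of 8*sqrt(2)/t**(7/2)

2**s*2**(-s - 1/2)*(324*2**(s + 1/2)*(-2*s + (s + 1/2)**2)*(s - 7/2)*(s + 5/2) - 324*2**(s + 1/2)*(-2*s + (s + 1/2)**2)*(s - 7/2)*(2*s + 4) + 729*3**(s + 1/2)*(-2*s + (s + 1/2)**2)*(s - 7/2)*(2*s + 4) - 108*3**(s + 1/2)*(s - 7/2)*(s + 1/2)*(s + 5/2)*(2*s + 4)*log(3) + 108*3**(s + 1/2)*(s - 7/2)*(s + 1/2)*(s + 5/2)*(2*s + 4)*log(2) - 108*3**(s + 1/2)*(s - 7/2)*(s + 5/2)*(2*s + 4)*log(2) + 108*3**(s + 1/2)*(s - 7/2)*(s + 5/2)*(2*s + 4) + 108*3**(s + 1/2)*(s - 7/2)*(s + 5/2)*(2*s + 4)*log(3) - 2*6**(s + 1/2)*(-2*s + (s + 1/2)**2)*(s + 5/2)*(2*s + 4) + 54*6**(s + 1/2)*(s - 7/2)*(s + 1/2)*(s + 5/2)*(2*s + 4)*log(3) - 54*6**(s + 1/2)*(s - 7/2)*(s + 5/2)*(2*s + 4)*log(3) - 54*6**(s + 1/2)*(s - 7/2)*(s + 5/2)*(2*s + 4))/(162*(-2*s + (s + 1/2)**2)*(s - 7/2)*(s + 5/2)*(2*s + 4))
  -2 < Re(s) < 7/2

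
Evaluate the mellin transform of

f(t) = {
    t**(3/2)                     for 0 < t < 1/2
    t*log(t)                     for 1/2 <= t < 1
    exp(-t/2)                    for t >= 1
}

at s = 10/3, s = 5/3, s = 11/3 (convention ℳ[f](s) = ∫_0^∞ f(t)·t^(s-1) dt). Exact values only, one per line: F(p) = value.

F(10/3) = 2**(2/3)*(-4176*2**(1/3) + 261 + 507*sqrt(2) + 1131*log(2) + 627328*2**(2/3)*uppergamma(10/3, 1/2))/156832
F(5/3) = 2**(1/3)*(-684*2**(2/3) + 171 + 192*sqrt(2) + 456*log(2) + 19456*2**(1/3)*uppergamma(5/3, 1/2))/9728
F(11/3) = 2**(1/3)*(-4464*2**(2/3) + 279 + 588*sqrt(2) + 1302*log(2) + 1555456*2**(1/3)*uppergamma(11/3, 1/2))/194432

decompose at 1/2, 1; ℳ[f](s) sums the 3 pieces' integrals
the [0, 1/2) slice contributes ∫ t**(3/2)·t^(s-1) dt
the [1/2, 1) slice contributes ∫ t*log(t)·t^(s-1) dt
∫ exp(-t/2)·t^(s-1) over [1, ∞)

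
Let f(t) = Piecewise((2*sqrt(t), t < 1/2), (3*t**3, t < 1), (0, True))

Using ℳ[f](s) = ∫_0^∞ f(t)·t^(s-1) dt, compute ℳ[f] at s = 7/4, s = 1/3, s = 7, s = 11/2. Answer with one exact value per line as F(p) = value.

F(7/4) = -3*2**(1/4)/152 + 2**(3/4)/9 + 12/19
F(1/3) = -9*2**(2/3)/160 + 9/10 + 6*2**(1/6)/5
F(7) = sqrt(2)/960 + 3069/10240
F(11/2) = 1169/3264 - 3*sqrt(2)/4352

linearity at 1/2 turns ℳ[f](s) into 2 summed integrals
piece [0, 1/2): integrate 2*sqrt(t) against the kernel
∫ over [1/2, 1) of 3*t**3·t^(s-1) joins the sum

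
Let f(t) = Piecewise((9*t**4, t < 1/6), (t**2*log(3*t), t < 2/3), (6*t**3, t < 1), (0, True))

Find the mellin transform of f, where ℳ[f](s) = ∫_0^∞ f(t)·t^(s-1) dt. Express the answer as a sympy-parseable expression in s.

strip the shared t-power: 9*t**2 on [0, 1/6); log(3*t) on [1/6, 2/3); 6*t on [2/3, 1)
back out the common scale on t: 4*t**2 on [0, 1/4); log(2*t) on [1/4, 1); 4*t on [1, 3/2)
remove the common scale on t first: t**2 on [0, 1/2); log(t) on [1/2, 2); 2*t on [2, 3)
treat the 3 regions marked off by 1/6, 2/3 separately and sum
piece [0, 1/6): integrate 9*t**4 against the kernel
on [1/6, 2/3) integrate f = t**2*log(3*t) against the kernel
piece [2/3, 1): integrate 6*t**3 against the kernel

(-256*2**(2*s)*(s + 2)**2*(s + 4) + 64*2**(2*s)*(s + 2)*(s + 3)*(s + 4)*log(2) - 64*2**(2*s)*(s + 3)*(s + 4) + 864*6**s*(s + 2)**2*(s + 4) + (s + 2)**2*(s + 3) + 4*(s + 2)*(s + 3)*(s + 4)*log(2) + 4*(s + 3)*(s + 4))/(144*6**s*(s + 2)**2*(s + 3)*(s + 4))
  Re(s) > -4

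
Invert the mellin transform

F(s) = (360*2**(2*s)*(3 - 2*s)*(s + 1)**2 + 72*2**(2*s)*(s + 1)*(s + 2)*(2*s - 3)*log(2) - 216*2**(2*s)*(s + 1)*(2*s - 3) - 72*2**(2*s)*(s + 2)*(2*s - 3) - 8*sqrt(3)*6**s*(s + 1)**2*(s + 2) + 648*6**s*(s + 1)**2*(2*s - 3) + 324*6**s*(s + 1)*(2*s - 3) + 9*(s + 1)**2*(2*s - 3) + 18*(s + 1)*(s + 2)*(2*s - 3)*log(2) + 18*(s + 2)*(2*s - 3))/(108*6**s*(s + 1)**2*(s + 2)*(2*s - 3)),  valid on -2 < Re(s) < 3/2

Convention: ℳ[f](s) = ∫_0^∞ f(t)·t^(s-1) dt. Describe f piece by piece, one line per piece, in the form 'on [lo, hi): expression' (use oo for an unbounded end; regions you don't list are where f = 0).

on [0, 1/6): 3*t**2
on [1/6, 2/3): t*log(3*t)
on [2/3, 1): t*(3*t + 3)
on [1, oo): sqrt(3)/(27*t**(3/2))

back out the shared t-power: 3*t on [0, 1/6); log(3*t) on [1/6, 2/3); 3*t + 3 on [2/3, 1); …
back out the common scale on t: t on [0, 1/2); log(t) on [1/2, 2); t + 3 on [2, 3); …
split f at 1/6, 2/3, 1: ℳ[f](s) collects 4 kernel integrals
[0, 1/6) adds the kernel integral of 3*t**2
segment 1/6 to 2/3 holds t*log(3*t); add its integral
∫ t*(3*t + 3)·t^(s-1) over [2/3, 1)
segment 1 to ∞ holds sqrt(3)/(27*t**(3/2)); add its integral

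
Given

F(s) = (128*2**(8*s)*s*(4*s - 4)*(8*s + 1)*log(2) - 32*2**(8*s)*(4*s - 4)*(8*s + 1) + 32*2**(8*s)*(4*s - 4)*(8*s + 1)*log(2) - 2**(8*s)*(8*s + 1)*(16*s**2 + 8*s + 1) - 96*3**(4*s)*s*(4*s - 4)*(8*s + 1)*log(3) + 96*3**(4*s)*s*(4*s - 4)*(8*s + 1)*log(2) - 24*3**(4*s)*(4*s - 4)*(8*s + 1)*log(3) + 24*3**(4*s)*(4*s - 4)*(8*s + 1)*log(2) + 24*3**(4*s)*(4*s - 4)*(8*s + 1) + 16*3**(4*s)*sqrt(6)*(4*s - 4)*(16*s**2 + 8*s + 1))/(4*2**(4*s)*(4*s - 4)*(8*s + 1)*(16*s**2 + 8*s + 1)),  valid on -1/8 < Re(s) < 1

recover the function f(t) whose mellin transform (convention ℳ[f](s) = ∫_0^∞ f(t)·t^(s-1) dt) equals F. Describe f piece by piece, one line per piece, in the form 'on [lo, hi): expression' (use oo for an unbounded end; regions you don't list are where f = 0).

on [0, 81/16): t**(1/8)
on [81/16, 16): t**(1/4)*log(t**(1/4))
on [16, oo): 1/t

back out the power substitution: t**(1/4) on [0, 9/4); sqrt(t)*log(sqrt(t)) on [9/4, 4); t**(-2) on [4, ∞)
peel off the power substitution: sqrt(t) on [0, 3/2); t*log(t) on [3/2, 2); t**(-4) on [2, ∞)
slice at 81/16, 16, transform all 3 pieces, and sum them
the [0, 81/16) slice contributes ∫ t**(1/8)·t^(s-1) dt
segment [81/16, 16) carries t**(1/4)*log(t**(1/4)); integrate it
segment [16, ∞) carries 1/t; integrate it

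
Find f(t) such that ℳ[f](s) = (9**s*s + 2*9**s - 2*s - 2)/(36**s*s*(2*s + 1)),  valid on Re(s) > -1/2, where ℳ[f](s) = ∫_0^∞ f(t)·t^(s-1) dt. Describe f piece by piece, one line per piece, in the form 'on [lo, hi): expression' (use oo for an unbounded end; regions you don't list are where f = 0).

on [0, 1/36): 3*sqrt(t)
on [1/36, 1/4): 2 - 3*sqrt(t)

back out the power substitution: 3*t on [0, 1/6); 2 - 3*t on [1/6, 1/2)
back out the common scale on t: t on [0, 1/2); 2 - t on [1/2, 3/2)
summing 2 kernel integrals split by 1/36 yields ℳ[f](s)
segment 0 to 1/36 holds 3*sqrt(t); add its integral
the [1/36, 1/4) slice contributes ∫ (2 - 3*sqrt(t))·t^(s-1) dt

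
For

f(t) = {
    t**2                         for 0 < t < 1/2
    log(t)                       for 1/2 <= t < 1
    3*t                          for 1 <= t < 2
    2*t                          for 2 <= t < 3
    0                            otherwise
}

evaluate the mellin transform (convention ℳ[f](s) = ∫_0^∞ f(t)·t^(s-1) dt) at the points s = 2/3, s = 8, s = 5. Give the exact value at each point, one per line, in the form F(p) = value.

F(2/3) = -81/20 + 3*2**(1/3)*log(2)/4 + 75*2**(1/3)/64 + 6*2**(2/3)/5 + 18*3**(2/3)/5
F(8) = log(2)/2048 + 3266548597/737280
F(5) = log(2)/160 + 17010271/67200

back out the shared t-power: t**3 on [0, 1/2); t*log(t) on [1/2, 1); 3*t**2 on [1, 2); …
reversing the shared t-power: t on [0, 1/2); log(t)/t on [1/2, 1); 3 on [1, 2); …
along the cuts 1/2, 1, 2, ℳ[f](s) splits into 4 integrals
segment 0 to 1/2 holds t**2; add its integral
piece [1/2, 1): integrate log(t) against the kernel
over [1, 2), the kernel integral of 3*t enters the sum
between 2 and 3 the integrand is 2*t·t^(s-1)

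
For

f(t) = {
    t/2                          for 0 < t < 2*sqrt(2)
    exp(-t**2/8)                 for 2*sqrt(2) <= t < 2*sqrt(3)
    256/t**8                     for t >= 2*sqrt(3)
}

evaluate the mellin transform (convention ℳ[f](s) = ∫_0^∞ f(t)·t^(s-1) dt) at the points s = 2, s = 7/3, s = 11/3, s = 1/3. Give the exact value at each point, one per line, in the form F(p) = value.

F(2) = -4*exp(-3/2) + 2/81 + 4*exp(-1) + 8*sqrt(2)/3
F(7/3) = -4*sqrt(2)*uppergamma(7/6, 3/2) + 4*2**(1/3)*3**(1/6)/153 + 4*sqrt(2)*uppergamma(7/6, 1) + 24/5
F(11/3) = -16*sqrt(2)*uppergamma(11/6, 3/2) + 8*2**(2/3)*3**(5/6)/117 + 96/7 + 16*sqrt(2)*uppergamma(11/6, 1)
F(1/3) = -sqrt(2)*uppergamma(1/6, 3/2)/2 + 2**(1/3)*3**(1/6)/621 + sqrt(2)*uppergamma(1/6, 1)/2 + 3/2

strip the common scale on t: t on [0, sqrt(2)); exp(-t**2/2) on [sqrt(2), sqrt(3)); t**(-8) on [sqrt(3), ∞)
reversing the power substitution: sqrt(t) on [0, 2); exp(-t/2) on [2, 3); t**(-4) on [3, ∞)
f breaks at 2*sqrt(2), 2*sqrt(3) into 3 integrals to sum
∫ t/2·t^(s-1) over [0, 2*sqrt(2))
[2*sqrt(2), 2*sqrt(3)) adds the kernel integral of exp(-t**2/8)
∫ 256/t**8·t^(s-1) over [2*sqrt(3), ∞)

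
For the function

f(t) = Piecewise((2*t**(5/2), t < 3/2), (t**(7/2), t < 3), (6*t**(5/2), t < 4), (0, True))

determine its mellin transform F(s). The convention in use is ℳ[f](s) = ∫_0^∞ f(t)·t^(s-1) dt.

3*(2048*2**(3*s)*s + 7168*2**(3*s) + 6*3**s*sqrt(6)*s + 39*3**s*sqrt(6) - 288*sqrt(3)*6**s*s - 1296*sqrt(3)*6**s)/(8*2**s*(4*s**2 + 24*s + 35))
  Re(s) > -5/2

integrate the 3 segments split at 3/2, 3, then add the results
on [0, 3/2): add ∫ 2*t**(5/2)·t^(s-1) dt
over [3/2, 3), the kernel integral of t**(7/2) enters the sum
over [3, 4), the kernel integral of 6*t**(5/2) enters the sum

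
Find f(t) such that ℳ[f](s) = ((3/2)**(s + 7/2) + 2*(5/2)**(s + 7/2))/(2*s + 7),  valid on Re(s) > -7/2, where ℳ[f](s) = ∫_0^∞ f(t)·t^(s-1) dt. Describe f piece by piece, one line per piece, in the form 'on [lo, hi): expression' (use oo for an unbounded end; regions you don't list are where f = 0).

decompose at 3/2; ℳ[f](s) sums the 2 pieces' integrals
for t in [0, 3/2): the term is ∫ 3*t**(7/2)/2·t^(s-1)
segment 3/2 to 5/2 holds t**(7/2); add its integral

on [0, 3/2): 3*t**(7/2)/2
on [3/2, 5/2): t**(7/2)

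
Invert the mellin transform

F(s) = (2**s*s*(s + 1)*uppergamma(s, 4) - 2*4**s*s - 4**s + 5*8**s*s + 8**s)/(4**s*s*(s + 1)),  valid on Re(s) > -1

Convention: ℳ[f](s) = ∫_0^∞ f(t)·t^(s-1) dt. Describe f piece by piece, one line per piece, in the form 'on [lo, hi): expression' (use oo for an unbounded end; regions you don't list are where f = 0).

along the cuts 1, 2, ℳ[f](s) splits into 3 integrals
over [0, 1), the kernel integral of t enters the sum
for t in [1, 2): the term is ∫ (2*t + 1)·t^(s-1)
segment [2, ∞) carries exp(-2*t); integrate it

on [0, 1): t
on [1, 2): 2*t + 1
on [2, oo): exp(-2*t)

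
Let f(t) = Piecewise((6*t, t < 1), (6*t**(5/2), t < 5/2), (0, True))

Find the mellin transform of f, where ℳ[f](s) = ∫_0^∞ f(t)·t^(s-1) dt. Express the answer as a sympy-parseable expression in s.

the 2 pieces separated at 1 each add one integral
segment [0, 1) carries 6*t; integrate it
∫ 6*t**(5/2)·t^(s-1) over [1, 5/2)

6*(2*(5/2)**(s + 5/2)*(s + 1) + 3)/((s + 1)*(2*s + 5))
  Re(s) > -1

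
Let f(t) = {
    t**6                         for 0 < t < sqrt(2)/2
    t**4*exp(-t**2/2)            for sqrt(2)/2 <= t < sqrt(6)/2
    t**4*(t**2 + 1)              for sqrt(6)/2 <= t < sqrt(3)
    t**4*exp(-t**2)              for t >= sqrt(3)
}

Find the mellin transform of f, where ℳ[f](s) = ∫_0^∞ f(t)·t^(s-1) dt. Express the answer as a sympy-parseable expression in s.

invert the power substitution to get t**3 on [0, 1/2); t**2*exp(-t/2) on [1/2, 3/2); t**2*(t + 1) on [3/2, 3); …
undo the shared t-power: t on [0, 1/2); exp(-t/2) on [1/2, 3/2); t + 1 on [3/2, 3); …
slice at sqrt(2)/2, sqrt(6)/2, sqrt(3), transform all 4 pieces, and sum them
piece [0, sqrt(2)/2): integrate t**6 against the kernel
over [sqrt(2)/2, sqrt(6)/2), the kernel integral of t**4*exp(-t**2/2) enters the sum
between sqrt(6)/2 and sqrt(3) the integrand is t**4*(t**2 + 1)·t^(s-1)
on [sqrt(3), ∞) integrate f = t**4*exp(-t**2) against the kernel

(4*2**(s/2)*(s + 4)*(s + 6)*uppergamma(s/2 + 2, 3) + 16*2**s*(s + 4)*(s + 6)*uppergamma(s/2 + 2, 1/4) - 16*2**s*(s + 4)*(s + 6)*uppergamma(s/2 + 2, 3/4) - 45*3**(s/2)*(s + 4) - 36*3**(s/2) + 288*6**(s/2)*(s + 4) + 144*6**(s/2) + s + 4)/(8*2**(s/2)*(s + 4)*(s + 6))
  Re(s) > -6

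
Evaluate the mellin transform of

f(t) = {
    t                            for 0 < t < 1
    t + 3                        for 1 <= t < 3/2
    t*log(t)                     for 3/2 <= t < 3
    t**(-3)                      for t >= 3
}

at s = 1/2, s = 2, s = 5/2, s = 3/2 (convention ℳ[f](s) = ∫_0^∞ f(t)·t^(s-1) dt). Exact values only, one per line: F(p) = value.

slice at 1, 3/2, 3, transform all 4 pieces, and sum them
for t in [0, 1): the term is ∫ t·t^(s-1)
∫ (t + 3)·t^(s-1) over [1, 3/2)
segment [3/2, 3) carries t*log(t); integrate it
on [3, ∞) integrate f = t**(-3) against the kernel

F(1/2) = -6 - 178*sqrt(3)/135 + log(2**(sqrt(6)/2)*3**(-sqrt(6)/2 + 2*sqrt(3))) + 23*sqrt(6)/6
F(2) = 17/24 + 9*log(2)/8 + 63*log(3)/8
F(5/2) = -226*sqrt(3)/147 - 27*sqrt(6)*log(3)/56 - 6/5 + 27*sqrt(6)*log(2)/56 + 3861*sqrt(6)/1960 + 54*sqrt(3)*log(3)/7
F(3/2) = -922*sqrt(3)/675 - 2 + 213*sqrt(6)/100 + log(2**(9*sqrt(6)/20)*3**(-9*sqrt(6)/20 + 18*sqrt(3)/5))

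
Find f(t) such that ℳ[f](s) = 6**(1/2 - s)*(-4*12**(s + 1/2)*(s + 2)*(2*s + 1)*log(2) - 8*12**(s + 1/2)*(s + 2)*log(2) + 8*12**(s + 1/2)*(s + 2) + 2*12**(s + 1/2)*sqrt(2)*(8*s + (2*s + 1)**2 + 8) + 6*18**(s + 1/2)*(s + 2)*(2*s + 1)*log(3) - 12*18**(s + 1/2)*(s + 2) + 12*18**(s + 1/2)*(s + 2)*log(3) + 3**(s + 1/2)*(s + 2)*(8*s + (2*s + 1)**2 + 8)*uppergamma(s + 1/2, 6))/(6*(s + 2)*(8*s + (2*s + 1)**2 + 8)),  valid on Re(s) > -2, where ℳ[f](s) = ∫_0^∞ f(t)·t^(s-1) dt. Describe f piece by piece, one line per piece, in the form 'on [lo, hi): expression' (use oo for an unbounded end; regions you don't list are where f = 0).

undo the shared t-power: t**(3/2) on [0, 2); t*log(t) on [2, 3); exp(-2*t) on [3, ∞)
treat the 3 regions marked off by 2, 3 separately and sum
over [0, 2), the kernel integral of t**2 enters the sum
segment 2 to 3 holds t**(3/2)*log(t); add its integral
on [3, ∞) integrate f = sqrt(t)*exp(-2*t) against the kernel

on [0, 2): t**2
on [2, 3): t**(3/2)*log(t)
on [3, oo): sqrt(t)*exp(-2*t)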